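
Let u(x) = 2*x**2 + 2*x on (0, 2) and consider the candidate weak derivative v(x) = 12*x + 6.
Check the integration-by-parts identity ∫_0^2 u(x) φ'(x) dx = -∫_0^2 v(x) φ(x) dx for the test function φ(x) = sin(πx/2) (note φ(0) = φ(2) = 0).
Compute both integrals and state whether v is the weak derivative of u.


LHS = -24/π, RHS = -72/π. No, v is not the weak derivative of u.

u(x) = 2*x**2 + 2*x, classical derivative u'(x) = 4*x + 2.
φ(x) = sin(πx/2), so φ'(x) = π*cos(π*x/2)/2.
Note φ(0) = φ(2) = 0, so the boundary term u·φ vanishes.
LHS = ∫_0^2 u(x) φ'(x) dx = ∫_0^2 (π*x^2*cos(π*x/2) + π*x*cos(π*x/2)) dx. Term by term:
  ∫_0^2 π*x*cos(π*x/2) dx = -8/π;  ∫_0^2 π*x^2*cos(π*x/2) dx = -16/π.
Sum: -8/π − 16/π = -24/π.
So LHS = -24/π.
∫_0^2 v(x) φ(x) dx = ∫_0^2 (12*x*sin(π*x/2) + 6*sin(π*x/2)) dx. Term by term:
  ∫_0^2 6*sin(π*x/2) dx = 24/π;  ∫_0^2 12*x*sin(π*x/2) dx = 48/π.
Sum: 24/π + 48/π = 72/π.
So RHS = -∫_0^2 v(x) φ(x) dx = -72/π.
LHS − RHS = 48/π ≠ 0, so the identity fails.
(For a valid weak derivative the identity must hold for EVERY test function, in particular this one. The failure shows v is NOT the weak derivative of u.)
Correct weak derivative would be u'(x) = 4*x + 2.


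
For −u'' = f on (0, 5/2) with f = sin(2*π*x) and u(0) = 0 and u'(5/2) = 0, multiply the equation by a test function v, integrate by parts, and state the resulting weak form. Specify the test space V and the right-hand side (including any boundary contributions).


V = {v ∈ H^1(0, 5/2) : v(0) = 0} (test functions vanish at x = 0 where u is specified); weak form: ∫_0^5/2 u'v' dx = ∫_0^5/2 (sin(2*π*x)) v dx for all v ∈ V.

Multiply both sides by a test function v and integrate from 0 to 5/2:
  ∫_0^5/2 −u''(x) v(x) dx = ∫_0^5/2 f(x) v(x) dx.
Integrate the LHS by parts once:
  ∫_0^5/2 −u'' v dx = −[u'(x) v(x)]_0^5/2 + ∫_0^5/2 u'(x) v'(x) dx.
Thus ∫_0^5/2 u'(x) v'(x) dx = ∫_0^5/2 f(x) v(x) dx + [u'(x) v(x)]_0^5/2.
Choose V so that boundary terms are either known or forced to vanish.
Mixed BC: u(0) = 0 (Dirichlet) and u'(5/2) = 0 (Neumann). Define V = {v ∈ H^1(0, 5/2) : v(0) = 0}. Then [u' v]_0^5/2 = u'(5/2)·v(5/2) − u'(0)·0 = 0.
Weak formulation: find u (satisfying any essential BC) such that ∫_0^5/2 u'(x) v'(x) dx = ∫_0^5/2 f v dx for all v ∈ V (Dirichlet at 0 absorbed into V; the Neumann datum at x = 5/2 is zero, so no boundary term remains).
Substituting f(x) = sin(2*π*x), the right-hand side is ∫_0^5/2 (sin(2*π*x)) v dx.


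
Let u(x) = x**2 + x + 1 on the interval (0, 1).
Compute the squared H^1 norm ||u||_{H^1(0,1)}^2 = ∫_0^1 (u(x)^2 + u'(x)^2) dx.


||u||_{H^1}^2 = 241/30

The H^1 norm (squared) on an interval (0, L) is
  ||u||_{H^1}^2 = ∫_0^L u(x)^2 dx + ∫_0^L u'(x)^2 dx.
Compute u'(x) = 2*x + 1.
Then u(x)^2 = x**4 + 2*x**3 + 3*x**2 + 2*x + 1 and u'(x)^2 = 4*x**2 + 4*x + 1.
Integrate each monomial from 0 to 1 using ∫_0^1 c·x^n dx = c·1^(n+1)/(n+1):
  ∫_0^1 u(x)^2 dx = ∫_0^1 (x^4 + 2*x^3 + 3*x^2 + 2*x + 1) dx. Term by term:
    ∫_0^1 x^4 dx = 1/5;  ∫_0^1 2*x^3 dx = 1/2;  ∫_0^1 3*x^2 dx = 1;
    ∫_0^1 2*x dx = 1;  ∫_0^1 1 dx = 1.
  Sum: 1/5 + 1/2 + 1 + 1 + 1 = 37/10.
  ∫_0^1 u'(x)^2 dx = ∫_0^1 (4*x^2 + 4*x + 1) dx. Term by term:
    ∫_0^1 4*x^2 dx = 4/3;  ∫_0^1 4*x dx = 2;  ∫_0^1 1 dx = 1.
  Sum: 4/3 + 2 + 1 = 13/3.
Adding: ||u||_{H^1}^2 = 37/10 + 13/3 = 241/30.


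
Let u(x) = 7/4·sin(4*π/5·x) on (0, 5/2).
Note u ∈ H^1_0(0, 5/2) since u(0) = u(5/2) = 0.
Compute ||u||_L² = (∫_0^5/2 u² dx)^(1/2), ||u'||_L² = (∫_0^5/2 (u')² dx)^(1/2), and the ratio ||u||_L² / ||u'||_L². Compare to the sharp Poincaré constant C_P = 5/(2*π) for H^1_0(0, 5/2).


||u||_L² / ||u'||_L² = 5/(4*π) < C_P = 5/(2*π).

u(x) = 7/4·sin(4*π/5·x), so u'(x) = 7*π*cos(4*π*x/5)/5.
Writing u(x) = A·sin(kπx/L) with A = 7/4 and k = 2, use ∫_0^L sin²(kπx/L) dx = L/2 and ∫_0^L cos²(kπx/L) dx = L/2.
u² = 49/16·sin²(4*π/5·x) and (u')² = 49*π^2/25·cos²(4*π/5·x), and each of sin², cos² integrates to L/2 = 5/4 over (0, 5/2).
∫_0^5/2 u² dx = 245/64, so ||u||_L² = 7*sqrt(5)/8.
∫_0^5/2 (u')² dx = 49*π^2/20, so ||u'||_L² = 7*sqrt(5)*π/10.
Ratio ||u||_L² / ||u'||_L² = 5/(4*π).
Sharp Poincaré constant on H^1_0(0, 5/2) is C_P = L/π = 5/(2*π), achieved by sin(2*π/5·x).
This is the k = 2 harmonic; the ratio L/(kπ) is strictly less than C_P = L/π, consistent with the sharp inequality ||u||_L² ≤ C_P ||u'||_L².


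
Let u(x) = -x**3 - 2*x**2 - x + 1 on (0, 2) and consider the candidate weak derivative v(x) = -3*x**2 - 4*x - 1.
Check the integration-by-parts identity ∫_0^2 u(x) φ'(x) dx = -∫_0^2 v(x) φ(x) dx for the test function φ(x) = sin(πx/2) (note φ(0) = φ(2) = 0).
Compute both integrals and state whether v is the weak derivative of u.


LHS = -96/π^3 + 44/π, RHS = -96/π^3 + 44/π. Yes, v = u' weakly.

u(x) = -x**3 - 2*x**2 - x + 1, classical derivative u'(x) = -3*x**2 - 4*x - 1.
φ(x) = sin(πx/2), so φ'(x) = π*cos(π*x/2)/2.
Note φ(0) = φ(2) = 0, so the boundary term u·φ vanishes.
LHS = ∫_0^2 u(x) φ'(x) dx = ∫_0^2 (-π*x^3*cos(π*x/2)/2 - π*x^2*cos(π*x/2) - π*x*cos(π*x/2)/2 + π*cos(π*x/2)/2) dx. Term by term:
  ∫_0^2 π*cos(π*x/2)/2 dx = 0;  ∫_0^2 -π*x^2*cos(π*x/2) dx = 16/π;  ∫_0^2 -π*x*cos(π*x/2)/2 dx = 4/π;
  ∫_0^2 -π*x^3*cos(π*x/2)/2 dx = -96/π^3 + 24/π.
Sum: 0 + 16/π + 4/π + -96/π^3 + 24/π = -96/π^3 + 44/π.
So LHS = -96/π^3 + 44/π.
∫_0^2 v(x) φ(x) dx = ∫_0^2 (-3*x^2*sin(π*x/2) - 4*x*sin(π*x/2) - sin(π*x/2)) dx. Term by term:
  ∫_0^2 -sin(π*x/2) dx = -4/π;  ∫_0^2 -4*x*sin(π*x/2) dx = -16/π;  ∫_0^2 -3*x^2*sin(π*x/2) dx = -24/π + 96/π^3.
Sum: -4/π − 16/π + -24/π + 96/π^3 = -44/π + 96/π^3.
So RHS = -∫_0^2 v(x) φ(x) dx = -96/π^3 + 44/π.
LHS = RHS, so the identity holds for this test φ.
Moreover u is smooth here and v(x) = u'(x) = -3*x**2 - 4*x - 1 pointwise, so the identity holds for every test function. Hence v is the weak derivative of u.


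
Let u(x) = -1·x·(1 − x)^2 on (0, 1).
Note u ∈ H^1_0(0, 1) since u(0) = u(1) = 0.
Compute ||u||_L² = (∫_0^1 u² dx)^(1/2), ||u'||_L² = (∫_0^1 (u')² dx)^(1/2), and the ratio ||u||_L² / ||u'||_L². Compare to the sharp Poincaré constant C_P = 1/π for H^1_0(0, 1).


||u||_L² / ||u'||_L² = sqrt(14)/14 < C_P = 1/π.

u(x) = -1·x·(1 − x)^2, so u'(x) = (1 - 3*x)*(x - 1).
u(x) = -1·x·(1 − x)^2 vanishes at x = 0 and x = 1, so u ∈ H^1_0(0, 1). Differentiate via the product rule and integrate the resulting polynomials term by term.
  ∫_0^1 u² dx = ∫_0^1 (x^6 - 4*x^5 + 6*x^4 - 4*x^3 + x^2) dx. Term by term:
    ∫_0^1 x^6 dx = 1/7;  ∫_0^1 -4*x^5 dx = -2/3;  ∫_0^1 6*x^4 dx = 6/5;
    ∫_0^1 -4*x^3 dx = -1;  ∫_0^1 x^2 dx = 1/3.
  Sum: 1/7 − 2/3 + 6/5 − 1 + 1/3 = 1/105.
  ∫_0^1 (u')² dx = ∫_0^1 (9*x^4 - 24*x^3 + 22*x^2 - 8*x + 1) dx. Term by term:
    ∫_0^1 9*x^4 dx = 9/5;  ∫_0^1 -24*x^3 dx = -6;  ∫_0^1 22*x^2 dx = 22/3;
    ∫_0^1 -8*x dx = -4;  ∫_0^1 1 dx = 1.
  Sum: 9/5 − 6 + 22/3 − 4 + 1 = 2/15.
∫_0^1 u² dx = 1/105, so ||u||_L² = sqrt(105)/105.
∫_0^1 (u')² dx = 2/15, so ||u'||_L² = sqrt(30)/15.
Ratio ||u||_L² / ||u'||_L² = sqrt(14)/14.
Sharp Poincaré constant on H^1_0(0, 1) is C_P = L/π = 1/π, achieved by sin(π·x).
A polynomial bump cannot attain the sharp Poincaré constant (only the first sine eigenfunction does), so the ratio is strictly less than C_P, consistent with ||u||_L² ≤ C_P ||u'||_L².


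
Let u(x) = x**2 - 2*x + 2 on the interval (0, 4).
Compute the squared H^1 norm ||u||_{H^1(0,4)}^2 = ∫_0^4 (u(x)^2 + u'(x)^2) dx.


||u||_{H^1}^2 = 544/5

The H^1 norm (squared) on an interval (0, L) is
  ||u||_{H^1}^2 = ∫_0^L u(x)^2 dx + ∫_0^L u'(x)^2 dx.
Compute u'(x) = 2*x - 2.
Then u(x)^2 = x**4 - 4*x**3 + 8*x**2 - 8*x + 4 and u'(x)^2 = 4*x**2 - 8*x + 4.
Integrate each monomial from 0 to 4 using ∫_0^4 c·x^n dx = c·4^(n+1)/(n+1):
  ∫_0^4 u(x)^2 dx = ∫_0^4 (x^4 - 4*x^3 + 8*x^2 - 8*x + 4) dx. Term by term:
    ∫_0^4 x^4 dx = 1024/5;  ∫_0^4 -4*x^3 dx = -256;  ∫_0^4 8*x^2 dx = 512/3;
    ∫_0^4 -8*x dx = -64;  ∫_0^4 4 dx = 16.
  Sum: 1024/5 − 256 + 512/3 − 64 + 16 = 1072/15.
  ∫_0^4 u'(x)^2 dx = ∫_0^4 (4*x^2 - 8*x + 4) dx. Term by term:
    ∫_0^4 4*x^2 dx = 256/3;  ∫_0^4 -8*x dx = -64;  ∫_0^4 4 dx = 16.
  Sum: 256/3 − 64 + 16 = 112/3.
Adding: ||u||_{H^1}^2 = 1072/15 + 112/3 = 544/5.


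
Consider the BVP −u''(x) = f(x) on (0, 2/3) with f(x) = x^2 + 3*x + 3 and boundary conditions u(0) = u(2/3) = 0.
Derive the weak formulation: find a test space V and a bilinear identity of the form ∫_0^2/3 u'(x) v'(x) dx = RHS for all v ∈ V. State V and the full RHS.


V = H^1_0(0, 2/3) (so v(0) = v(2/3) = 0); weak form: ∫_0^2/3 u'v' dx = ∫_0^2/3 (x^2 + 3*x + 3) v dx for all v ∈ V.

Multiply both sides by a test function v and integrate from 0 to 2/3:
  ∫_0^2/3 −u''(x) v(x) dx = ∫_0^2/3 f(x) v(x) dx.
Integrate the LHS by parts once:
  ∫_0^2/3 −u'' v dx = −[u'(x) v(x)]_0^2/3 + ∫_0^2/3 u'(x) v'(x) dx.
Thus ∫_0^2/3 u'(x) v'(x) dx = ∫_0^2/3 f(x) v(x) dx + [u'(x) v(x)]_0^2/3.
Choose V so that boundary terms are either known or forced to vanish.
u is Dirichlet: u(0) = u(2/3) = 0. Let V = H^1_0(0, 2/3); then v(0) = v(2/3) = 0, and [u' v]_0^2/3 = 0.
Weak formulation: find u (satisfying any essential BC) such that ∫_0^2/3 u'(x) v'(x) dx = ∫_0^2/3 f v dx for all v ∈ V.
Substituting f(x) = x^2 + 3*x + 3, the right-hand side is ∫_0^2/3 (x^2 + 3*x + 3) v dx.


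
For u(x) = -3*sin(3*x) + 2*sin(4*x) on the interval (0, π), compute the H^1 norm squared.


||u||_{H^1(0,π)}^2 = 79*π

u'(x) = -9*cos(3*x) + 8*cos(4*x).
Expand u² and (u')² and integrate term by term on (0, π), using: for integers n ≥ 1, ∫_0^π sin²(nx) dx = ∫_0^π cos²(nx) dx = π/2; for n ≠ n', ∫_0^π sin(nx)sin(n'x) dx = ∫_0^π cos(nx)cos(n'x) dx = 0; and by product-to-sum, ∫_0^π sin(nx)cos(n'x) dx = ½∫_0^π [sin((n+n')x) + sin((n−n')x)] dx, which is 0 when n+n' is even and 2n/(n²−n'²) when n+n' is odd (it need not vanish on (0, π)).
  u² squared terms: (-3)²·∫sin(3x)² dx = 9·π/2 = 9*π/2;  (2)²·∫sin(4x)² dx = 4·π/2 = 2*π.
  u² cross terms: 2·(-3)·(2)·∫sin(3x)·sin(4x) dx = -12·(0) = 0.
  So ∫_0^π u² dx = 9*π/2 + 2*π + 0 = 13*π/2.
  (u')² squared terms: (-9)²·∫cos(3x)² dx = 81·π/2 = 81*π/2;  (8)²·∫cos(4x)² dx = 64·π/2 = 32*π.
  (u')² cross terms: 2·(-9)·(8)·∫cos(3x)·cos(4x) dx = -144·(0) = 0.
  So ∫_0^π (u')² dx = 81*π/2 + 32*π + 0 = 145*π/2.
||u||_{H^1}^2 = (13*π/2) + (145*π/2) = 79*π.


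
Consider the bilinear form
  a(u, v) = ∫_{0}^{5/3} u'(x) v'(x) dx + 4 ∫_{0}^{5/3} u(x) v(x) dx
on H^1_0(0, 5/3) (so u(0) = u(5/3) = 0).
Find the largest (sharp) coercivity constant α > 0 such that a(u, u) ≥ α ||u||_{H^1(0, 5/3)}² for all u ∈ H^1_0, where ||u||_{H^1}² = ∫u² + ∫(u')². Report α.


α = 1

Coercivity of a(·,·) on H^1_0(0, 5/3) means a(u, u) ≥ α ||u||_{H^1}² for every u ∈ H^1_0.
The interval has length L = 5/3, and Poincaré/coercivity depend only on L. Here a(u, u) = ∫(u')² + (4)·∫u².
Here c = 4 ≥ 1, so a(u,u) = ∫(u')² + c∫u² ≥ ∫(u')² + ∫u² = ||u||_{H^1}², i.e. α = 1 works. No larger α is possible: a(u,u) ≥ α||u||_{H^1}² means (1−α)∫(u')² ≥ (α−c)∫u², and for the modes u_n = sin(nπ(x−x₀)/L) (x₀ the left endpoint) one has ∫u_n²/∫(u_n')² = (L/(nπ))² → 0, so a(u_n,u_n)/||u_n||_{H^1}² → 1. Hence the optimal constant is α = 1.
Therefore α = 1.


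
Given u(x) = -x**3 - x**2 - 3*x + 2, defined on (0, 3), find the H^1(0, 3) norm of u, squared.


||u||_{H^1}^2 = 132897/70

The H^1 norm (squared) on an interval (0, L) is
  ||u||_{H^1}^2 = ∫_0^L u(x)^2 dx + ∫_0^L u'(x)^2 dx.
Compute u'(x) = -3*x**2 - 2*x - 3.
Then u(x)^2 = x**6 + 2*x**5 + 7*x**4 + 2*x**3 + 5*x**2 - 12*x + 4 and u'(x)^2 = 9*x**4 + 12*x**3 + 22*x**2 + 12*x + 9.
Integrate each monomial from 0 to 3 using ∫_0^3 c·x^n dx = c·3^(n+1)/(n+1):
  ∫_0^3 u(x)^2 dx = ∫_0^3 (x^6 + 2*x^5 + 7*x^4 + 2*x^3 + 5*x^2 - 12*x + 4) dx. Term by term:
    ∫_0^3 x^6 dx = 2187/7;  ∫_0^3 2*x^5 dx = 243;  ∫_0^3 7*x^4 dx = 1701/5;
    ∫_0^3 2*x^3 dx = 81/2;  ∫_0^3 5*x^2 dx = 45;  ∫_0^3 -12*x dx = -54;
    ∫_0^3 4 dx = 12.
  Sum: 2187/7 + 243 + 1701/5 + 81/2 + 45 − 54 + 12 = 65739/70.
  ∫_0^3 u'(x)^2 dx = ∫_0^3 (9*x^4 + 12*x^3 + 22*x^2 + 12*x + 9) dx. Term by term:
    ∫_0^3 9*x^4 dx = 2187/5;  ∫_0^3 12*x^3 dx = 243;  ∫_0^3 22*x^2 dx = 198;
    ∫_0^3 12*x dx = 54;  ∫_0^3 9 dx = 27.
  Sum: 2187/5 + 243 + 198 + 54 + 27 = 4797/5.
Adding: ||u||_{H^1}^2 = 65739/70 + 4797/5 = 132897/70.


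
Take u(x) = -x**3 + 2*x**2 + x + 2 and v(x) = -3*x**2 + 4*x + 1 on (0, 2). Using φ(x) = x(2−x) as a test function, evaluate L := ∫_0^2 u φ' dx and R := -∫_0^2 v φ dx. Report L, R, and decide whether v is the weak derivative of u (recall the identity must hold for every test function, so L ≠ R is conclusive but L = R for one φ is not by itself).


LHS = -28/15, RHS = -28/15. Yes, v = u' weakly.

u(x) = -x**3 + 2*x**2 + x + 2, classical derivative u'(x) = -3*x**2 + 4*x + 1.
φ(x) = x(2−x), so φ'(x) = 2 - 2*x.
Note φ(0) = φ(2) = 0, so the boundary term u·φ vanishes.
LHS = ∫_0^2 u(x) φ'(x) dx = ∫_0^2 (2*x^4 - 6*x^3 + 2*x^2 - 2*x + 4) dx. Term by term:
  ∫_0^2 2*x^4 dx = 64/5;  ∫_0^2 -6*x^3 dx = -24;  ∫_0^2 2*x^2 dx = 16/3;
  ∫_0^2 -2*x dx = -4;  ∫_0^2 4 dx = 8.
Sum: 64/5 − 24 + 16/3 − 4 + 8 = -28/15.
So LHS = -28/15.
∫_0^2 v(x) φ(x) dx = ∫_0^2 (3*x^4 - 10*x^3 + 7*x^2 + 2*x) dx. Term by term:
  ∫_0^2 3*x^4 dx = 96/5;  ∫_0^2 -10*x^3 dx = -40;  ∫_0^2 7*x^2 dx = 56/3;
  ∫_0^2 2*x dx = 4.
Sum: 96/5 − 40 + 56/3 + 4 = 28/15.
So RHS = -∫_0^2 v(x) φ(x) dx = -28/15.
LHS = RHS, so the identity holds for this test φ.
Moreover u is smooth here and v(x) = u'(x) = -3*x**2 + 4*x + 1 pointwise, so the identity holds for every test function. Hence v is the weak derivative of u.


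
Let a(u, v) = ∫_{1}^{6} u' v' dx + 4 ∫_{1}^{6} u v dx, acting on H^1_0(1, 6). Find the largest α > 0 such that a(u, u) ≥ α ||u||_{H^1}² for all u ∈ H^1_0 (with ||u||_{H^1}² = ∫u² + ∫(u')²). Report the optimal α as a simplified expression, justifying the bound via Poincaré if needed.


α = 1

Coercivity of a(·,·) on H^1_0(1, 6) means a(u, u) ≥ α ||u||_{H^1}² for every u ∈ H^1_0.
The interval has length L = 5, and Poincaré/coercivity depend only on L. Here a(u, u) = ∫(u')² + (4)·∫u².
Here c = 4 ≥ 1, so a(u,u) = ∫(u')² + c∫u² ≥ ∫(u')² + ∫u² = ||u||_{H^1}², i.e. α = 1 works. No larger α is possible: a(u,u) ≥ α||u||_{H^1}² means (1−α)∫(u')² ≥ (α−c)∫u², and for the modes u_n = sin(nπ(x−x₀)/L) (x₀ the left endpoint) one has ∫u_n²/∫(u_n')² = (L/(nπ))² → 0, so a(u_n,u_n)/||u_n||_{H^1}² → 1. Hence the optimal constant is α = 1.
Therefore α = 1.


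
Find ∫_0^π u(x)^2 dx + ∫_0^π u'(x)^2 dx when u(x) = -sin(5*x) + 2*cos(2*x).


||u||_{H^1(0,π)}^2 = -200/21 + 23*π

u'(x) = -4*sin(2*x) - 5*cos(5*x).
Expand u² and (u')² and integrate term by term on (0, π), using: for integers n ≥ 1, ∫_0^π sin²(nx) dx = ∫_0^π cos²(nx) dx = π/2; for n ≠ n', ∫_0^π sin(nx)sin(n'x) dx = ∫_0^π cos(nx)cos(n'x) dx = 0; and by product-to-sum, ∫_0^π sin(nx)cos(n'x) dx = ½∫_0^π [sin((n+n')x) + sin((n−n')x)] dx, which is 0 when n+n' is even and 2n/(n²−n'²) when n+n' is odd (it need not vanish on (0, π)).
  u² squared terms: (-1)²·∫sin(5x)² dx = 1·π/2 = π/2;  (2)²·∫cos(2x)² dx = 4·π/2 = 2*π.
  u² cross terms: 2·(-1)·(2)·∫sin(5x)·cos(2x) dx = -4·(10/21) = -40/21.
  So ∫_0^π u² dx = π/2 + 2*π − 40/21 = -40/21 + 5*π/2.
  (u')² squared terms: (-5)²·∫cos(5x)² dx = 25·π/2 = 25*π/2;  (-4)²·∫sin(2x)² dx = 16·π/2 = 8*π.
  (u')² cross terms: 2·(-5)·(-4)·∫cos(5x)·sin(2x) dx = 40·(-4/21) = -160/21.
  So ∫_0^π (u')² dx = 25*π/2 + 8*π − 160/21 = -160/21 + 41*π/2.
||u||_{H^1}^2 = (-40/21 + 5*π/2) + (-160/21 + 41*π/2) = -200/21 + 23*π.


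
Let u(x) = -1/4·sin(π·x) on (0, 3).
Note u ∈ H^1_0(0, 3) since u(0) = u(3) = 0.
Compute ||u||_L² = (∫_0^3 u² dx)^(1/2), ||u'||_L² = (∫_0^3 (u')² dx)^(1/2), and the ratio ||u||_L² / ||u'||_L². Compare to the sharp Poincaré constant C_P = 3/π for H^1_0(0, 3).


||u||_L² / ||u'||_L² = 1/π < C_P = 3/π.

u(x) = -1/4·sin(π·x), so u'(x) = -π*cos(π*x)/4.
Writing u(x) = A·sin(kπx/L) with A = -1/4 and k = 3, use ∫_0^L sin²(kπx/L) dx = L/2 and ∫_0^L cos²(kπx/L) dx = L/2.
u² = 1/16·sin²(π·x) and (u')² = π^2/16·cos²(π·x), and each of sin², cos² integrates to L/2 = 3/2 over (0, 3).
∫_0^3 u² dx = 3/32, so ||u||_L² = sqrt(6)/8.
∫_0^3 (u')² dx = 3*π^2/32, so ||u'||_L² = sqrt(6)*π/8.
Ratio ||u||_L² / ||u'||_L² = 1/π.
Sharp Poincaré constant on H^1_0(0, 3) is C_P = L/π = 3/π, achieved by sin(π/3·x).
This is the k = 3 harmonic; the ratio L/(kπ) is strictly less than C_P = L/π, consistent with the sharp inequality ||u||_L² ≤ C_P ||u'||_L².


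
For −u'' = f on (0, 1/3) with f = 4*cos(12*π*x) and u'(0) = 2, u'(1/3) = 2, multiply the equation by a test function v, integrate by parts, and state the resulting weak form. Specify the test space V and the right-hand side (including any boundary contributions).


V = H^1(0, 1/3) (v unrestricted at boundary; u is determined up to an additive constant); weak form: ∫_0^1/3 u'v' dx = ∫_0^1/3 (4*cos(12*π*x)) v dx + 2·v(1/3) − 2·v(0) for all v ∈ V.

Multiply both sides by a test function v and integrate from 0 to 1/3:
  ∫_0^1/3 −u''(x) v(x) dx = ∫_0^1/3 f(x) v(x) dx.
Integrate the LHS by parts once:
  ∫_0^1/3 −u'' v dx = −[u'(x) v(x)]_0^1/3 + ∫_0^1/3 u'(x) v'(x) dx.
Thus ∫_0^1/3 u'(x) v'(x) dx = ∫_0^1/3 f(x) v(x) dx + [u'(x) v(x)]_0^1/3.
Choose V so that boundary terms are either known or forced to vanish.
u has inhomogeneous Neumann u'(0) = 2, u'(1/3) = 2. [u' v]_0^1/3 = (2)·v(1/3) − (2)·v(0) = 2·v(1/3) − 2·v(0). Take V = H^1(0, 1/3); boundary term becomes part of RHS.
Weak formulation: find u (satisfying any essential BC) such that ∫_0^1/3 u'(x) v'(x) dx = ∫_0^1/3 f v dx + 2·v(1/3) − 2·v(0) for all v ∈ V (Neumann data are natural BCs: they enter the RHS as boundary terms).
Substituting f(x) = 4*cos(12*π*x), the right-hand side is ∫_0^1/3 (4*cos(12*π*x)) v dx + 2·v(1/3) − 2·v(0).
Compatibility check (pure Neumann): taking v ≡ 1 ∈ V gives 0 = ∫_0^1/3 f dx + (2) − (2), i.e. ∫_0^1/3 f dx must equal u'(0) − u'(1/3) = 0. Indeed ∫_0^1/3 (4*cos(12*π*x)) dx = 0, so the data are compatible. The solution is then unique only up to an additive constant (fix it e.g. by requiring ∫_0^1/3 u dx = 0).


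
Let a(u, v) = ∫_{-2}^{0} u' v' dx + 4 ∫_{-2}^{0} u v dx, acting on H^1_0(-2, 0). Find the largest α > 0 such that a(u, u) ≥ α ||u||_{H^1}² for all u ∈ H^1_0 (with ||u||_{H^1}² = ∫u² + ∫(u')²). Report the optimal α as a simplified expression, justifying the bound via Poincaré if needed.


α = 1

Coercivity of a(·,·) on H^1_0(-2, 0) means a(u, u) ≥ α ||u||_{H^1}² for every u ∈ H^1_0.
The interval has length L = 2, and Poincaré/coercivity depend only on L. Here a(u, u) = ∫(u')² + (4)·∫u².
Here c = 4 ≥ 1, so a(u,u) = ∫(u')² + c∫u² ≥ ∫(u')² + ∫u² = ||u||_{H^1}², i.e. α = 1 works. No larger α is possible: a(u,u) ≥ α||u||_{H^1}² means (1−α)∫(u')² ≥ (α−c)∫u², and for the modes u_n = sin(nπ(x−x₀)/L) (x₀ the left endpoint) one has ∫u_n²/∫(u_n')² = (L/(nπ))² → 0, so a(u_n,u_n)/||u_n||_{H^1}² → 1. Hence the optimal constant is α = 1.
Therefore α = 1.


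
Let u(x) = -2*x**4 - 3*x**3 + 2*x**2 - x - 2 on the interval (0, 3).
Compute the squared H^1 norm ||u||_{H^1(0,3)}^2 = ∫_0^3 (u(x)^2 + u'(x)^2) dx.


||u||_{H^1}^2 = 789465/14

The H^1 norm (squared) on an interval (0, L) is
  ||u||_{H^1}^2 = ∫_0^L u(x)^2 dx + ∫_0^L u'(x)^2 dx.
Compute u'(x) = -8*x**3 - 9*x**2 + 4*x - 1.
Then u(x)^2 = 4*x**8 + 12*x**7 + x**6 - 8*x**5 + 18*x**4 + 8*x**3 - 7*x**2 + 4*x + 4 and u'(x)^2 = 64*x**6 + 144*x**5 + 17*x**4 - 56*x**3 + 34*x**2 - 8*x + 1.
Integrate each monomial from 0 to 3 using ∫_0^3 c·x^n dx = c·3^(n+1)/(n+1):
  ∫_0^3 u(x)^2 dx = ∫_0^3 (4*x^8 + 12*x^7 + x^6 - 8*x^5 + 18*x^4 + 8*x^3 - 7*x^2 + 4*x + 4) dx. Term by term:
    ∫_0^3 4*x^8 dx = 8748;  ∫_0^3 12*x^7 dx = 19683/2;  ∫_0^3 x^6 dx = 2187/7;
    ∫_0^3 -8*x^5 dx = -972;  ∫_0^3 18*x^4 dx = 4374/5;  ∫_0^3 8*x^3 dx = 162;
    ∫_0^3 -7*x^2 dx = -63;  ∫_0^3 4*x dx = 18;  ∫_0^3 4 dx = 12.
  Sum: 8748 + 19683/2 + 2187/7 − 972 + 4374/5 + 162 − 63 + 18 + 12 = 1325361/70.
  ∫_0^3 u'(x)^2 dx = ∫_0^3 (64*x^6 + 144*x^5 + 17*x^4 - 56*x^3 + 34*x^2 - 8*x + 1) dx. Term by term:
    ∫_0^3 64*x^6 dx = 139968/7;  ∫_0^3 144*x^5 dx = 17496;  ∫_0^3 17*x^4 dx = 4131/5;
    ∫_0^3 -56*x^3 dx = -1134;  ∫_0^3 34*x^2 dx = 306;  ∫_0^3 -8*x dx = -36;
    ∫_0^3 1 dx = 3.
  Sum: 139968/7 + 17496 + 4131/5 − 1134 + 306 − 36 + 3 = 1310982/35.
Adding: ||u||_{H^1}^2 = 1325361/70 + 1310982/35 = 789465/14.


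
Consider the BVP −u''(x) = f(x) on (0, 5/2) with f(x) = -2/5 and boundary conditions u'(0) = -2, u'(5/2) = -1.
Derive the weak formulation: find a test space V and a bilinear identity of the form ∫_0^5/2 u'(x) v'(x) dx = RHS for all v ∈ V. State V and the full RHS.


V = H^1(0, 5/2) (v unrestricted at boundary; u is determined up to an additive constant); weak form: ∫_0^5/2 u'v' dx = ∫_0^5/2 (-2/5) v dx − v(5/2) + 2·v(0) for all v ∈ V.

Multiply both sides by a test function v and integrate from 0 to 5/2:
  ∫_0^5/2 −u''(x) v(x) dx = ∫_0^5/2 f(x) v(x) dx.
Integrate the LHS by parts once:
  ∫_0^5/2 −u'' v dx = −[u'(x) v(x)]_0^5/2 + ∫_0^5/2 u'(x) v'(x) dx.
Thus ∫_0^5/2 u'(x) v'(x) dx = ∫_0^5/2 f(x) v(x) dx + [u'(x) v(x)]_0^5/2.
Choose V so that boundary terms are either known or forced to vanish.
u has inhomogeneous Neumann u'(0) = -2, u'(5/2) = -1. [u' v]_0^5/2 = (-1)·v(5/2) − (-2)·v(0) = − v(5/2) + 2·v(0). Take V = H^1(0, 5/2); boundary term becomes part of RHS.
Weak formulation: find u (satisfying any essential BC) such that ∫_0^5/2 u'(x) v'(x) dx = ∫_0^5/2 f v dx − v(5/2) + 2·v(0) for all v ∈ V (Neumann data are natural BCs: they enter the RHS as boundary terms).
Substituting f(x) = -2/5, the right-hand side is ∫_0^5/2 (-2/5) v dx − v(5/2) + 2·v(0).
Compatibility check (pure Neumann): taking v ≡ 1 ∈ V gives 0 = ∫_0^5/2 f dx + (-1) − (-2), i.e. ∫_0^5/2 f dx must equal u'(0) − u'(5/2) = -1. Indeed ∫_0^5/2 (-2/5) dx = -1, so the data are compatible. The solution is then unique only up to an additive constant (fix it e.g. by requiring ∫_0^5/2 u dx = 0).


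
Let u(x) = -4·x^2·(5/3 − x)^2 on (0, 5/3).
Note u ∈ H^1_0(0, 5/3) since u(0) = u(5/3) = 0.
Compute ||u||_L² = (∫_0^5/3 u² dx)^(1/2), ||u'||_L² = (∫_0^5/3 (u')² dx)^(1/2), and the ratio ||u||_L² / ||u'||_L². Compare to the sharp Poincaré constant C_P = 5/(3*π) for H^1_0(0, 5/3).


||u||_L² / ||u'||_L² = 5*sqrt(3)/18 < C_P = 5/(3*π).

u(x) = -4·x^2·(5/3 − x)^2, so u'(x) = 8*x*(-18*x^2 + 45*x - 25)/9.
u(x) = -4·x^2·(5/3 − x)^2 vanishes at x = 0 and x = 5/3, so u ∈ H^1_0(0, 5/3). Differentiate via the product rule and integrate the resulting polynomials term by term.
  ∫_0^5/3 u² dx = ∫_0^5/3 (16*x^8 - 320*x^7/3 + 800*x^6/3 - 8000*x^5/27 + 10000*x^4/81) dx. Term by term:
    ∫_0^5/3 16*x^8 dx = 31250000/177147;  ∫_0^5/3 -320*x^7/3 dx = -15625000/19683;  ∫_0^5/3 800*x^6/3 dx = 62500000/45927;
    ∫_0^5/3 -8000*x^5/27 dx = -62500000/59049;  ∫_0^5/3 10000*x^4/81 dx = 6250000/19683.
  Sum: 31250000/177147 − 15625000/19683 + 62500000/45927 − 62500000/59049 + 6250000/19683 = 3125000/1240029.
  ∫_0^5/3 (u')² dx = ∫_0^5/3 (256*x^6 - 1280*x^5 + 20800*x^4/9 - 16000*x^3/9 + 40000*x^2/81) dx. Term by term:
    ∫_0^5/3 256*x^6 dx = 20000000/15309;  ∫_0^5/3 -1280*x^5 dx = -10000000/2187;  ∫_0^5/3 20800*x^4/9 dx = 13000000/2187;
    ∫_0^5/3 -16000*x^3/9 dx = -2500000/729;  ∫_0^5/3 40000*x^2/81 dx = 5000000/6561.
  Sum: 20000000/15309 − 10000000/2187 + 13000000/2187 − 2500000/729 + 5000000/6561 = 500000/45927.
∫_0^5/3 u² dx = 3125000/1240029, so ||u||_L² = 1250*sqrt(42)/5103.
∫_0^5/3 (u')² dx = 500000/45927, so ||u'||_L² = 500*sqrt(14)/567.
Ratio ||u||_L² / ||u'||_L² = 5*sqrt(3)/18.
Sharp Poincaré constant on H^1_0(0, 5/3) is C_P = L/π = 5/(3*π), achieved by sin(3*π/5·x).
A polynomial bump cannot attain the sharp Poincaré constant (only the first sine eigenfunction does), so the ratio is strictly less than C_P, consistent with ||u||_L² ≤ C_P ||u'||_L².


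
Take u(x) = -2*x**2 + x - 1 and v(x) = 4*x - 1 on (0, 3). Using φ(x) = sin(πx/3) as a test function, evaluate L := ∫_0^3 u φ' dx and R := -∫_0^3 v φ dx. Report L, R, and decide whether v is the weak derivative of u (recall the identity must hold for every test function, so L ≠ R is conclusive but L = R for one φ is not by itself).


LHS = 30/π, RHS = -30/π. No, v is not the weak derivative of u.

u(x) = -2*x**2 + x - 1, classical derivative u'(x) = 1 - 4*x.
φ(x) = sin(πx/3), so φ'(x) = π*cos(π*x/3)/3.
Note φ(0) = φ(3) = 0, so the boundary term u·φ vanishes.
LHS = ∫_0^3 u(x) φ'(x) dx = ∫_0^3 (-2*π*x^2*cos(π*x/3)/3 + π*x*cos(π*x/3)/3 - π*cos(π*x/3)/3) dx. Term by term:
  ∫_0^3 -π*cos(π*x/3)/3 dx = 0;  ∫_0^3 -2*π*x^2*cos(π*x/3)/3 dx = 36/π;  ∫_0^3 π*x*cos(π*x/3)/3 dx = -6/π.
Sum: 0 + 36/π − 6/π = 30/π.
So LHS = 30/π.
∫_0^3 v(x) φ(x) dx = ∫_0^3 (4*x*sin(π*x/3) - sin(π*x/3)) dx. Term by term:
  ∫_0^3 -sin(π*x/3) dx = -6/π;  ∫_0^3 4*x*sin(π*x/3) dx = 36/π.
Sum: -6/π + 36/π = 30/π.
So RHS = -∫_0^3 v(x) φ(x) dx = -30/π.
LHS − RHS = 60/π ≠ 0, so the identity fails.
(For a valid weak derivative the identity must hold for EVERY test function, in particular this one. The failure shows v is NOT the weak derivative of u.)
Correct weak derivative would be u'(x) = 1 - 4*x.


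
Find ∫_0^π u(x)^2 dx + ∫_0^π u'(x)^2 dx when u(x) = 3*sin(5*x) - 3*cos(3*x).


||u||_{H^1(0,π)}^2 = 162*π

u'(x) = 9*sin(3*x) + 15*cos(5*x).
Expand u² and (u')² and integrate term by term on (0, π), using: for integers n ≥ 1, ∫_0^π sin²(nx) dx = ∫_0^π cos²(nx) dx = π/2; for n ≠ n', ∫_0^π sin(nx)sin(n'x) dx = ∫_0^π cos(nx)cos(n'x) dx = 0; and by product-to-sum, ∫_0^π sin(nx)cos(n'x) dx = ½∫_0^π [sin((n+n')x) + sin((n−n')x)] dx, which is 0 when n+n' is even and 2n/(n²−n'²) when n+n' is odd (it need not vanish on (0, π)).
  u² squared terms: (-3)²·∫cos(3x)² dx = 9·π/2 = 9*π/2;  (3)²·∫sin(5x)² dx = 9·π/2 = 9*π/2.
  u² cross terms: 2·(-3)·(3)·∫cos(3x)·sin(5x) dx = -18·(0) = 0.
  So ∫_0^π u² dx = 9*π/2 + 9*π/2 + 0 = 9*π.
  (u')² squared terms: (9)²·∫sin(3x)² dx = 81·π/2 = 81*π/2;  (15)²·∫cos(5x)² dx = 225·π/2 = 225*π/2.
  (u')² cross terms: 2·(9)·(15)·∫sin(3x)·cos(5x) dx = 270·(0) = 0.
  So ∫_0^π (u')² dx = 81*π/2 + 225*π/2 + 0 = 153*π.
||u||_{H^1}^2 = (9*π) + (153*π) = 162*π.


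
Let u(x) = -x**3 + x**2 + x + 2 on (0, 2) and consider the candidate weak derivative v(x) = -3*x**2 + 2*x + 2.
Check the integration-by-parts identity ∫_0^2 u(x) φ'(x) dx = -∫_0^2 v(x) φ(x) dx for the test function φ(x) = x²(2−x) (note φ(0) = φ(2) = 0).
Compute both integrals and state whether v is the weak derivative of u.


LHS = 28/15, RHS = 8/15. No, v is not the weak derivative of u.

u(x) = -x**3 + x**2 + x + 2, classical derivative u'(x) = -3*x**2 + 2*x + 1.
φ(x) = x²(2−x), so φ'(x) = x*(4 - 3*x).
Note φ(0) = φ(2) = 0, so the boundary term u·φ vanishes.
LHS = ∫_0^2 u(x) φ'(x) dx = ∫_0^2 (3*x^5 - 7*x^4 + x^3 - 2*x^2 + 8*x) dx. Term by term:
  ∫_0^2 3*x^5 dx = 32;  ∫_0^2 -7*x^4 dx = -224/5;  ∫_0^2 x^3 dx = 4;
  ∫_0^2 -2*x^2 dx = -16/3;  ∫_0^2 8*x dx = 16.
Sum: 32 − 224/5 + 4 − 16/3 + 16 = 28/15.
So LHS = 28/15.
∫_0^2 v(x) φ(x) dx = ∫_0^2 (3*x^5 - 8*x^4 + 2*x^3 + 4*x^2) dx. Term by term:
  ∫_0^2 3*x^5 dx = 32;  ∫_0^2 -8*x^4 dx = -256/5;  ∫_0^2 2*x^3 dx = 8;
  ∫_0^2 4*x^2 dx = 32/3.
Sum: 32 − 256/5 + 8 + 32/3 = -8/15.
So RHS = -∫_0^2 v(x) φ(x) dx = 8/15.
LHS − RHS = 4/3 ≠ 0, so the identity fails.
(For a valid weak derivative the identity must hold for EVERY test function, in particular this one. The failure shows v is NOT the weak derivative of u.)
Correct weak derivative would be u'(x) = -3*x**2 + 2*x + 1.


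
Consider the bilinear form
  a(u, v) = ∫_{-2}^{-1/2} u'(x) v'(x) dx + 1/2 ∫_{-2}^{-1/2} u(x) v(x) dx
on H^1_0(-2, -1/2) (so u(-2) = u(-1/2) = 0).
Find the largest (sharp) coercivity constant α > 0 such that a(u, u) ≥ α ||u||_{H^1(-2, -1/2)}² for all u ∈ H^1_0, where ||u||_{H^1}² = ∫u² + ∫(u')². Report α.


α = (9 + 8*π^2)/(2*(9 + 4*π^2))

Coercivity of a(·,·) on H^1_0(-2, -1/2) means a(u, u) ≥ α ||u||_{H^1}² for every u ∈ H^1_0.
The interval has length L = 3/2, and Poincaré/coercivity depend only on L. Here a(u, u) = ∫(u')² + (1/2)·∫u².
Here 0 < c = 1/2 < 1. The condition a(u,u) ≥ α||u||_{H^1}² reads (1−α)∫(u')² ≥ (α−c)∫u². Any admissible α is ≤ 1 (rapidly oscillating u have ∫u²/∫(u')² → 0), and α = 1 would force 0 ≥ (1−c)∫u², impossible since c < 1; so 1−α > 0. By the sharp Poincaré inequality on H^1_0 of an interval of length L, ∫(u')² ≥ (π/L)²∫u² with equality for the first sine mode sin(π(x−x₀)/L) (x₀ the left endpoint), so the inequality holds for all u iff (1−α)(π/L)² ≥ α − c, i.e. α ≤ ((π/L)² + c)/((π/L)² + 1) = (1 + c(L/π)²)/(1 + (L/π)²). With (π/L)² = 4*π^2/9 and c = 1/2, the largest admissible constant is α = ((π/L)² + c)/((π/L)² + 1).
Simplifying, α = (9 + 8*π^2)/(2*(9 + 4*π^2)).


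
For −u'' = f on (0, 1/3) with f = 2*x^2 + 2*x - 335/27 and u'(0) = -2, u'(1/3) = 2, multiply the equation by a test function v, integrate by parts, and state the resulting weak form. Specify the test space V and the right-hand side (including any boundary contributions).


V = H^1(0, 1/3) (v unrestricted at boundary; u is determined up to an additive constant); weak form: ∫_0^1/3 u'v' dx = ∫_0^1/3 (2*x^2 + 2*x - 335/27) v dx + 2·v(1/3) + 2·v(0) for all v ∈ V.

Multiply both sides by a test function v and integrate from 0 to 1/3:
  ∫_0^1/3 −u''(x) v(x) dx = ∫_0^1/3 f(x) v(x) dx.
Integrate the LHS by parts once:
  ∫_0^1/3 −u'' v dx = −[u'(x) v(x)]_0^1/3 + ∫_0^1/3 u'(x) v'(x) dx.
Thus ∫_0^1/3 u'(x) v'(x) dx = ∫_0^1/3 f(x) v(x) dx + [u'(x) v(x)]_0^1/3.
Choose V so that boundary terms are either known or forced to vanish.
u has inhomogeneous Neumann u'(0) = -2, u'(1/3) = 2. [u' v]_0^1/3 = (2)·v(1/3) − (-2)·v(0) = 2·v(1/3) + 2·v(0). Take V = H^1(0, 1/3); boundary term becomes part of RHS.
Weak formulation: find u (satisfying any essential BC) such that ∫_0^1/3 u'(x) v'(x) dx = ∫_0^1/3 f v dx + 2·v(1/3) + 2·v(0) for all v ∈ V (Neumann data are natural BCs: they enter the RHS as boundary terms).
Substituting f(x) = 2*x^2 + 2*x - 335/27, the right-hand side is ∫_0^1/3 (2*x^2 + 2*x - 335/27) v dx + 2·v(1/3) + 2·v(0).
Compatibility check (pure Neumann): taking v ≡ 1 ∈ V gives 0 = ∫_0^1/3 f dx + (2) − (-2), i.e. ∫_0^1/3 f dx must equal u'(0) − u'(1/3) = -4. Indeed ∫_0^1/3 (2*x^2 + 2*x - 335/27) dx = -4, so the data are compatible. The solution is then unique only up to an additive constant (fix it e.g. by requiring ∫_0^1/3 u dx = 0).


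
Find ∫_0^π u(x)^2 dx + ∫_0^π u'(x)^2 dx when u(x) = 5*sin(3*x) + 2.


||u||_{H^1(0,π)}^2 = 40/3 + 129*π

u'(x) = 15*cos(3*x).
Expand u² and (u')² and integrate term by term on (0, π), using: for integers n ≥ 1, ∫_0^π sin²(nx) dx = ∫_0^π cos²(nx) dx = π/2; for n ≠ n', ∫_0^π sin(nx)sin(n'x) dx = ∫_0^π cos(nx)cos(n'x) dx = 0; and by product-to-sum, ∫_0^π sin(nx)cos(n'x) dx = ½∫_0^π [sin((n+n')x) + sin((n−n')x)] dx, which is 0 when n+n' is even and 2n/(n²−n'²) when n+n' is odd (it need not vanish on (0, π)). For the constant mode: ∫_0^π 1 dx = π, ∫_0^π cos(nx) dx = 0, ∫_0^π sin(nx) dx = (1−(−1)^n)/n.
  u² squared terms: (2)²·∫1 dx = 4·π = 4*π;  (5)²·∫sin(3x)² dx = 25·π/2 = 25*π/2.
  u² cross terms: 2·(2)·(5)·∫1·sin(3x) dx = 20·(2/3) = 40/3.
  So ∫_0^π u² dx = 4*π + 25*π/2 + 40/3 = 40/3 + 33*π/2.
  (u')² squared terms: (15)²·∫cos(3x)² dx = 225·π/2 = 225*π/2.
  So ∫_0^π (u')² dx = 225*π/2.
||u||_{H^1}^2 = (40/3 + 33*π/2) + (225*π/2) = 40/3 + 129*π.


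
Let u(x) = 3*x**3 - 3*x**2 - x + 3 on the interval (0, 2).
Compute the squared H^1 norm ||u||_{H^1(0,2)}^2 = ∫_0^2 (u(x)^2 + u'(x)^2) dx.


||u||_{H^1}^2 = 21928/105

The H^1 norm (squared) on an interval (0, L) is
  ||u||_{H^1}^2 = ∫_0^L u(x)^2 dx + ∫_0^L u'(x)^2 dx.
Compute u'(x) = 9*x**2 - 6*x - 1.
Then u(x)^2 = 9*x**6 - 18*x**5 + 3*x**4 + 24*x**3 - 17*x**2 - 6*x + 9 and u'(x)^2 = 81*x**4 - 108*x**3 + 18*x**2 + 12*x + 1.
Integrate each monomial from 0 to 2 using ∫_0^2 c·x^n dx = c·2^(n+1)/(n+1):
  ∫_0^2 u(x)^2 dx = ∫_0^2 (9*x^6 - 18*x^5 + 3*x^4 + 24*x^3 - 17*x^2 - 6*x + 9) dx. Term by term:
    ∫_0^2 9*x^6 dx = 1152/7;  ∫_0^2 -18*x^5 dx = -192;  ∫_0^2 3*x^4 dx = 96/5;
    ∫_0^2 24*x^3 dx = 96;  ∫_0^2 -17*x^2 dx = -136/3;  ∫_0^2 -6*x dx = -12;
    ∫_0^2 9 dx = 18.
  Sum: 1152/7 − 192 + 96/5 + 96 − 136/3 − 12 + 18 = 5086/105.
  ∫_0^2 u'(x)^2 dx = ∫_0^2 (81*x^4 - 108*x^3 + 18*x^2 + 12*x + 1) dx. Term by term:
    ∫_0^2 81*x^4 dx = 2592/5;  ∫_0^2 -108*x^3 dx = -432;  ∫_0^2 18*x^2 dx = 48;
    ∫_0^2 12*x dx = 24;  ∫_0^2 1 dx = 2.
  Sum: 2592/5 − 432 + 48 + 24 + 2 = 802/5.
Adding: ||u||_{H^1}^2 = 5086/105 + 802/5 = 21928/105.


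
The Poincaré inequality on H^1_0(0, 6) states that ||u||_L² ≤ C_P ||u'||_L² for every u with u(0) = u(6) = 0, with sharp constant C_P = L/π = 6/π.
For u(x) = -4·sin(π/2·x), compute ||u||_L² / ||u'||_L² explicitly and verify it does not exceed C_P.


||u||_L² / ||u'||_L² = 2/π < C_P = 6/π.

u(x) = -4·sin(π/2·x), so u'(x) = -2*π*cos(π*x/2).
Writing u(x) = A·sin(kπx/L) with A = -4 and k = 3, use ∫_0^L sin²(kπx/L) dx = L/2 and ∫_0^L cos²(kπx/L) dx = L/2.
u² = 16·sin²(π/2·x) and (u')² = 4*π^2·cos²(π/2·x), and each of sin², cos² integrates to L/2 = 3 over (0, 6).
∫_0^6 u² dx = 48, so ||u||_L² = 4*sqrt(3).
∫_0^6 (u')² dx = 12*π^2, so ||u'||_L² = 2*sqrt(3)*π.
Ratio ||u||_L² / ||u'||_L² = 2/π.
Sharp Poincaré constant on H^1_0(0, 6) is C_P = L/π = 6/π, achieved by sin(π/6·x).
This is the k = 3 harmonic; the ratio L/(kπ) is strictly less than C_P = L/π, consistent with the sharp inequality ||u||_L² ≤ C_P ||u'||_L².


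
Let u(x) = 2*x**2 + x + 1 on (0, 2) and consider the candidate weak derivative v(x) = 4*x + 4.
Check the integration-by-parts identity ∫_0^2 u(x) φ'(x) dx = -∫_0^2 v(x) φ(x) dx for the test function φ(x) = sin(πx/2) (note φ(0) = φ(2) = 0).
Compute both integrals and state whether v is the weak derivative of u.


LHS = -20/π, RHS = -32/π. No, v is not the weak derivative of u.

u(x) = 2*x**2 + x + 1, classical derivative u'(x) = 4*x + 1.
φ(x) = sin(πx/2), so φ'(x) = π*cos(π*x/2)/2.
Note φ(0) = φ(2) = 0, so the boundary term u·φ vanishes.
LHS = ∫_0^2 u(x) φ'(x) dx = ∫_0^2 (π*x^2*cos(π*x/2) + π*x*cos(π*x/2)/2 + π*cos(π*x/2)/2) dx. Term by term:
  ∫_0^2 π*cos(π*x/2)/2 dx = 0;  ∫_0^2 π*x^2*cos(π*x/2) dx = -16/π;  ∫_0^2 π*x*cos(π*x/2)/2 dx = -4/π.
Sum: 0 − 16/π − 4/π = -20/π.
So LHS = -20/π.
∫_0^2 v(x) φ(x) dx = ∫_0^2 (4*x*sin(π*x/2) + 4*sin(π*x/2)) dx. Term by term:
  ∫_0^2 4*sin(π*x/2) dx = 16/π;  ∫_0^2 4*x*sin(π*x/2) dx = 16/π.
Sum: 16/π + 16/π = 32/π.
So RHS = -∫_0^2 v(x) φ(x) dx = -32/π.
LHS − RHS = 12/π ≠ 0, so the identity fails.
(For a valid weak derivative the identity must hold for EVERY test function, in particular this one. The failure shows v is NOT the weak derivative of u.)
Correct weak derivative would be u'(x) = 4*x + 1.


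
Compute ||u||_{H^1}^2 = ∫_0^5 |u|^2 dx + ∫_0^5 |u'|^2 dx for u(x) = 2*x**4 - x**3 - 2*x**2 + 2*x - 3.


||u||_{H^1}^2 = 74482670/63

The H^1 norm (squared) on an interval (0, L) is
  ||u||_{H^1}^2 = ∫_0^L u(x)^2 dx + ∫_0^L u'(x)^2 dx.
Compute u'(x) = 8*x**3 - 3*x**2 - 4*x + 2.
Then u(x)^2 = 4*x**8 - 4*x**7 - 7*x**6 + 12*x**5 - 12*x**4 - 2*x**3 + 16*x**2 - 12*x + 9 and u'(x)^2 = 64*x**6 - 48*x**5 - 55*x**4 + 56*x**3 + 4*x**2 - 16*x + 4.
Integrate each monomial from 0 to 5 using ∫_0^5 c·x^n dx = c·5^(n+1)/(n+1):
  ∫_0^5 u(x)^2 dx = ∫_0^5 (4*x^8 - 4*x^7 - 7*x^6 + 12*x^5 - 12*x^4 - 2*x^3 + 16*x^2 - 12*x + 9) dx. Term by term:
    ∫_0^5 4*x^8 dx = 7812500/9;  ∫_0^5 -4*x^7 dx = -390625/2;  ∫_0^5 -7*x^6 dx = -78125;
    ∫_0^5 12*x^5 dx = 31250;  ∫_0^5 -12*x^4 dx = -7500;  ∫_0^5 -2*x^3 dx = -625/2;
    ∫_0^5 16*x^2 dx = 2000/3;  ∫_0^5 -12*x dx = -150;  ∫_0^5 9 dx = 45.
  Sum: 7812500/9 − 390625/2 − 78125 + 31250 − 7500 − 625/2 + 2000/3 − 150 + 45 = 5567555/9.
  ∫_0^5 u'(x)^2 dx = ∫_0^5 (64*x^6 - 48*x^5 - 55*x^4 + 56*x^3 + 4*x^2 - 16*x + 4) dx. Term by term:
    ∫_0^5 64*x^6 dx = 5000000/7;  ∫_0^5 -48*x^5 dx = -125000;  ∫_0^5 -55*x^4 dx = -34375;
    ∫_0^5 56*x^3 dx = 8750;  ∫_0^5 4*x^2 dx = 500/3;  ∫_0^5 -16*x dx = -200;
    ∫_0^5 4 dx = 20.
  Sum: 5000000/7 − 125000 − 34375 + 8750 + 500/3 − 200 + 20 = 11836595/21.
Adding: ||u||_{H^1}^2 = 5567555/9 + 11836595/21 = 74482670/63.


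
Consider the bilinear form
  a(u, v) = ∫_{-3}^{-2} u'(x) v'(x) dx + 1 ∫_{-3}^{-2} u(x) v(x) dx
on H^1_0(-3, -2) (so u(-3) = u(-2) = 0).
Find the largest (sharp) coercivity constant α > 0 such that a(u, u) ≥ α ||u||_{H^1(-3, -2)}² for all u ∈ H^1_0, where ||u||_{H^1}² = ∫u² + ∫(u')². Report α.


α = 1

Coercivity of a(·,·) on H^1_0(-3, -2) means a(u, u) ≥ α ||u||_{H^1}² for every u ∈ H^1_0.
The interval has length L = 1, and Poincaré/coercivity depend only on L. Here a(u, u) = ∫(u')² + (1)·∫u².
Here c = 1 ≥ 1, so a(u,u) = ∫(u')² + c∫u² ≥ ∫(u')² + ∫u² = ||u||_{H^1}², i.e. α = 1 works. No larger α is possible: a(u,u) ≥ α||u||_{H^1}² means (1−α)∫(u')² ≥ (α−c)∫u², and for the modes u_n = sin(nπ(x−x₀)/L) (x₀ the left endpoint) one has ∫u_n²/∫(u_n')² = (L/(nπ))² → 0, so a(u_n,u_n)/||u_n||_{H^1}² → 1. Hence the optimal constant is α = 1.
Therefore α = 1.


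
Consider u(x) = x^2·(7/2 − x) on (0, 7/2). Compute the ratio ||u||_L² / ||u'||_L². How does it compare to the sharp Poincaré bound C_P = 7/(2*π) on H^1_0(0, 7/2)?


||u||_L² / ||u'||_L² = sqrt(14)/4 < C_P = 7/(2*π).

u(x) = x^2·(7/2 − x), so u'(x) = x*(7 - 3*x).
u(x) = x^2·(7/2 − x) vanishes at x = 0 and x = 7/2, so u ∈ H^1_0(0, 7/2). Differentiate via the product rule and integrate the resulting polynomials term by term.
  ∫_0^7/2 u² dx = ∫_0^7/2 (x^6 - 7*x^5 + 49*x^4/4) dx. Term by term:
    ∫_0^7/2 x^6 dx = 117649/128;  ∫_0^7/2 -7*x^5 dx = -823543/384;  ∫_0^7/2 49*x^4/4 dx = 823543/640.
  Sum: 117649/128 − 823543/384 + 823543/640 = 117649/1920.
  ∫_0^7/2 (u')² dx = ∫_0^7/2 (9*x^4 - 42*x^3 + 49*x^2) dx. Term by term:
    ∫_0^7/2 9*x^4 dx = 151263/160;  ∫_0^7/2 -42*x^3 dx = -50421/32;  ∫_0^7/2 49*x^2 dx = 16807/24.
  Sum: 151263/160 − 50421/32 + 16807/24 = 16807/240.
∫_0^7/2 u² dx = 117649/1920, so ||u||_L² = 343*sqrt(30)/240.
∫_0^7/2 (u')² dx = 16807/240, so ||u'||_L² = 49*sqrt(105)/60.
Ratio ||u||_L² / ||u'||_L² = sqrt(14)/4.
Sharp Poincaré constant on H^1_0(0, 7/2) is C_P = L/π = 7/(2*π), achieved by sin(2*π/7·x).
A polynomial bump cannot attain the sharp Poincaré constant (only the first sine eigenfunction does), so the ratio is strictly less than C_P, consistent with ||u||_L² ≤ C_P ||u'||_L².


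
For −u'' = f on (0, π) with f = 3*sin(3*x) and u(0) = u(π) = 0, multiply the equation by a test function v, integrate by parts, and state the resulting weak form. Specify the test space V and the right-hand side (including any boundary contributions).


V = H^1_0(0, π) (so v(0) = v(π) = 0); weak form: ∫_0^π u'v' dx = ∫_0^π (3*sin(3*x)) v dx for all v ∈ V.

Multiply both sides by a test function v and integrate from 0 to π:
  ∫_0^π −u''(x) v(x) dx = ∫_0^π f(x) v(x) dx.
Integrate the LHS by parts once:
  ∫_0^π −u'' v dx = −[u'(x) v(x)]_0^π + ∫_0^π u'(x) v'(x) dx.
Thus ∫_0^π u'(x) v'(x) dx = ∫_0^π f(x) v(x) dx + [u'(x) v(x)]_0^π.
Choose V so that boundary terms are either known or forced to vanish.
u is Dirichlet: u(0) = u(π) = 0. Let V = H^1_0(0, π); then v(0) = v(π) = 0, and [u' v]_0^π = 0.
Weak formulation: find u (satisfying any essential BC) such that ∫_0^π u'(x) v'(x) dx = ∫_0^π f v dx for all v ∈ V.
Substituting f(x) = 3*sin(3*x), the right-hand side is ∫_0^π (3*sin(3*x)) v dx.
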